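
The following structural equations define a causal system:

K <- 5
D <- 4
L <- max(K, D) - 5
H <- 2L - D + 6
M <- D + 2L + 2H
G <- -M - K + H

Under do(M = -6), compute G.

The intervention breaks the incoming arrows to M: M <- D + 2L + 2H no longer applies, and M = -6.
L = max(K, D) - 5  [with K=5, D=4]  = 0
H = 2L - D + 6  [with L=0, D=4]  = 2
G = -M - K + H  [with M=-6, K=5, H=2]  = 3

3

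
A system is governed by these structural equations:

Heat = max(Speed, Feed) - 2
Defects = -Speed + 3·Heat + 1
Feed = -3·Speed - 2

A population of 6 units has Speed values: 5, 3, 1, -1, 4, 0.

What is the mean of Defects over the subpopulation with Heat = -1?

-2

Conditioning on Heat=-1 selects the 2 unit(s) with Speed ∈ {1, -1}. Their Defects values: -3, -1. Mean = -2.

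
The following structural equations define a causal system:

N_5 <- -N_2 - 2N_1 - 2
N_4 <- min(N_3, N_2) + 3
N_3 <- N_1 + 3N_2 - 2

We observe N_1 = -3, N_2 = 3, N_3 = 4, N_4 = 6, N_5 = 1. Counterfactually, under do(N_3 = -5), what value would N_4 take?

The intervention breaks the incoming arrows to N_3: N_3 <- N_1 + 3N_2 - 2 no longer applies, and N_3 = -5.
N_4 = min(N_3, N_2) + 3  [with N_3=-5, N_2=3]  = -2

-2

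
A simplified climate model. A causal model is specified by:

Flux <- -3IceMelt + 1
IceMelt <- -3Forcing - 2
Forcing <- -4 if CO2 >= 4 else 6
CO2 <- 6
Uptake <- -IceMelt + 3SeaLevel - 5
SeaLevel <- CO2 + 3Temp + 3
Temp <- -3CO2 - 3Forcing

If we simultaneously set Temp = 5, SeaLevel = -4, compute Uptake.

Under do(Temp = 5, SeaLevel = -4), each intervened variable's structural equation is replaced by its fixed value.
Forcing = -4 if CO2 >= 4 else 6  [with CO2=6]  = -4
IceMelt = -3Forcing - 2  [with Forcing=-4]  = 10
Uptake = -IceMelt + 3SeaLevel - 5  [with IceMelt=10, SeaLevel=-4]  = -27

-27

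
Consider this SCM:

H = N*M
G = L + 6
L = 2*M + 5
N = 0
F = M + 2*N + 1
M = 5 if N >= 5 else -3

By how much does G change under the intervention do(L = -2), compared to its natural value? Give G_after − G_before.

The intervention breaks the incoming arrows to L: L = 2*M + 5 no longer applies, and L = -2.
G = L + 6  [with L=-2]  = 4
Without intervention: M = 5 if N >= 5 else -3  [with N=0]  = -3; L = 2*M + 5  [with M=-3]  = -1; G = L + 6  [with L=-1]  = 5.
Change = 4 − 5 = -1.

-1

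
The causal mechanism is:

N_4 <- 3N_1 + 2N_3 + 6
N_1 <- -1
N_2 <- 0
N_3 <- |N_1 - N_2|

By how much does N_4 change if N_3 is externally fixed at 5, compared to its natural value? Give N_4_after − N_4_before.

8

The intervention breaks the incoming arrows to N_3: N_3 <- |N_1 - N_2| no longer applies, and N_3 = 5.
N_4 = 3N_1 + 2N_3 + 6  [with N_1=-1, N_3=5]  = 13
Without intervention: N_3 = |N_1 - N_2|  [with N_1=-1, N_2=0]  = 1; N_4 = 3N_1 + 2N_3 + 6  [with N_1=-1, N_3=1]  = 5.
Change = 13 − 5 = 8.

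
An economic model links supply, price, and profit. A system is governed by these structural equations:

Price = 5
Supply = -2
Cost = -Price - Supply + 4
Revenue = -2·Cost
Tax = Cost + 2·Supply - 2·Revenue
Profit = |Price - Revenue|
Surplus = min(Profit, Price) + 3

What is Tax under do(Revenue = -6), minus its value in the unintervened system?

Intervening sets Revenue = -6 and removes its equation (Revenue = -2·Cost).
Cost = -Price - Supply + 4  [with Price=5, Supply=-2]  = 1
Tax = Cost + 2·Supply - 2·Revenue  [with Cost=1, Supply=-2, Revenue=-6]  = 9
Without intervention: Cost = -Price - Supply + 4  [with Price=5, Supply=-2]  = 1; Revenue = -2·Cost  [with Cost=1]  = -2; Tax = Cost + 2·Supply - 2·Revenue  [with Cost=1, Supply=-2, Revenue=-2]  = 1.
Change = 9 − 1 = 8.

8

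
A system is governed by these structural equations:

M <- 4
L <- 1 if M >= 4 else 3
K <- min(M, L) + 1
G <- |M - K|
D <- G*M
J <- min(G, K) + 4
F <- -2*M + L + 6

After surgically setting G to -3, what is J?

1

Under do(G=-3), the mechanism G <- |M - K| is discarded; G is fixed at -3.
L = 1 if M >= 4 else 3  [with M=4]  = 1
K = min(M, L) + 1  [with M=4, L=1]  = 2
J = min(G, K) + 4  [with G=-3, K=2]  = 1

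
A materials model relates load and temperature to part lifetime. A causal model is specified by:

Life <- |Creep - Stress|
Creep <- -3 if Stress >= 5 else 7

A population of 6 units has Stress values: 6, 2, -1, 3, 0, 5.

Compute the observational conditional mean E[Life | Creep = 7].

Observing Creep=7 restricts to units where Creep's equation naturally yields 7: Stress ∈ {2, -1, 3, 0}. In that subpopulation Life = 5, 8, 4, 7, mean 6.

6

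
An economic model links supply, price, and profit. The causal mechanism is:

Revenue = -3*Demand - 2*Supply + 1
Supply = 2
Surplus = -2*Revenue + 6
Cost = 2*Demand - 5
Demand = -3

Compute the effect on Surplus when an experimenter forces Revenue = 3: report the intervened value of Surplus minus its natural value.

Intervening sets Revenue = 3 and removes its equation (Revenue = -3*Demand - 2*Supply + 1).
Surplus = -2*Revenue + 6  [with Revenue=3]  = 0
Without intervention: Revenue = -3*Demand - 2*Supply + 1  [with Demand=-3, Supply=2]  = 6; Surplus = -2*Revenue + 6  [with Revenue=6]  = -6.
Change = 0 − (-6) = 6.

6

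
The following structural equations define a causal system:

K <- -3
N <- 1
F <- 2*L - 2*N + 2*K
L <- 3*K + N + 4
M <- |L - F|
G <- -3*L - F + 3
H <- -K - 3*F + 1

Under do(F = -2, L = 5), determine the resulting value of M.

The joint intervention fixes F = -2, L = 5, removing each variable's own equation.
M = |L - F|  [with L=5, F=-2]  = 7

7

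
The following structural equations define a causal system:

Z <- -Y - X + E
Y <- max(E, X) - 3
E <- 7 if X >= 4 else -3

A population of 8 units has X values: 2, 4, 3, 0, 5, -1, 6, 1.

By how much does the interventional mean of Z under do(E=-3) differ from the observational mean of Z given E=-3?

Under do(E=-3), E's equation is replaced by E=-3 for every unit. Per-unit Z: -4, -8, -6, 0, -10, 2, -12, -2. Mean = -5.
Observing E=-3 restricts to units where E's equation naturally yields -3: X ∈ {2, 3, 0, -1, 1}. In that subpopulation Z = -4, -6, 0, 2, -2, mean -2.
Difference = -5 − (-2) = -3.

-3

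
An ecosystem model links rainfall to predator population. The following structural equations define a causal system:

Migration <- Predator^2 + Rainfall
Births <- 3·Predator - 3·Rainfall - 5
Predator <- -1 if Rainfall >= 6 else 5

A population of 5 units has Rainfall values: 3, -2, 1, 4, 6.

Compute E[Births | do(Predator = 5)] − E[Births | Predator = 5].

-2.7

Every unit gets Predator=5 under the intervention. Births values become 1, 16, 7, -2, -8; E[Births|do(Predator=5)] = 2.8.
E[Births|Predator=5] averages over only the 4 units with Predator=5 (Rainfall = 3, -2, 1, 4): Births = 1, 16, 7, -2, mean 5.5.
Difference = 2.8 − 5.5 = -2.7.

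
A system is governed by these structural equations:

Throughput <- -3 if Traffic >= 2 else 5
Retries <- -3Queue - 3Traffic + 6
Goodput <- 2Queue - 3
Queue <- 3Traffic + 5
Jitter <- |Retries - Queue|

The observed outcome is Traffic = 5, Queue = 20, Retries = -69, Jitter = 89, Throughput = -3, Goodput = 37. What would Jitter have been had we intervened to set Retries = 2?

The intervention breaks the incoming arrows to Retries: Retries <- -3Queue - 3Traffic + 6 no longer applies, and Retries = 2.
Queue = 3Traffic + 5  [with Traffic=5]  = 20
Jitter = |Retries - Queue|  [with Retries=2, Queue=20]  = 18

18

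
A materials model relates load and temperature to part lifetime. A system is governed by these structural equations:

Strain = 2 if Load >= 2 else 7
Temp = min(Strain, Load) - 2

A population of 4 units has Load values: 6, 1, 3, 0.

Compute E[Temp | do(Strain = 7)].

Every unit gets Strain=7 under the intervention. Temp values become 4, -1, 1, -2; E[Temp|do(Strain=7)] = 0.5.

0.5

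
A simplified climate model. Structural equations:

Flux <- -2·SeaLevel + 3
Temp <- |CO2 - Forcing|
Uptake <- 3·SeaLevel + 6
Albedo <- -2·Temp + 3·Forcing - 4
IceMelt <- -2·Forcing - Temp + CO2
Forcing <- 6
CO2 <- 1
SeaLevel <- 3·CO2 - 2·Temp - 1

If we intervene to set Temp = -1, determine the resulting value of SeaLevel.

The intervention breaks the incoming arrows to Temp: Temp <- |CO2 - Forcing| no longer applies, and Temp = -1.
SeaLevel = 3·CO2 - 2·Temp - 1  [with CO2=1, Temp=-1]  = 4

4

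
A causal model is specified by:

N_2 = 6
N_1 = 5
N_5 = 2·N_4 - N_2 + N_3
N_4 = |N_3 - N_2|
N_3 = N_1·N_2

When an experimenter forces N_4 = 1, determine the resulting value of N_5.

26

Intervening sets N_4 = 1 and removes its equation (N_4 = |N_3 - N_2|).
N_3 = N_1·N_2  [with N_1=5, N_2=6]  = 30
N_5 = 2·N_4 - N_2 + N_3  [with N_4=1, N_2=6, N_3=30]  = 26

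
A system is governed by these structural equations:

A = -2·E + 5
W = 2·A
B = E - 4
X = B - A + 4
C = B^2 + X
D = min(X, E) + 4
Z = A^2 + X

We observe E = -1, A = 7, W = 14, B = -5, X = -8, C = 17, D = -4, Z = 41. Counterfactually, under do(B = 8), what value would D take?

3

The intervention breaks the incoming arrows to B: B = E - 4 no longer applies, and B = 8.
A = -2·E + 5  [with E=-1]  = 7
X = B - A + 4  [with B=8, A=7]  = 5
D = min(X, E) + 4  [with X=5, E=-1]  = 3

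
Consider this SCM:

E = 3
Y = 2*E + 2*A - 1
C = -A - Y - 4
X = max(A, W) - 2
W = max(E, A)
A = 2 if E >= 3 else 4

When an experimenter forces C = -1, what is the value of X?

The intervention breaks the incoming arrows to C: C = -A - Y - 4 no longer applies, and C = -1.
Since X is not a descendant of the intervened variable, it is unaffected.
A = 2 if E >= 3 else 4  [with E=3]  = 2
W = max(E, A)  [with E=3, A=2]  = 3
X = max(A, W) - 2  [with A=2, W=3]  = 1

1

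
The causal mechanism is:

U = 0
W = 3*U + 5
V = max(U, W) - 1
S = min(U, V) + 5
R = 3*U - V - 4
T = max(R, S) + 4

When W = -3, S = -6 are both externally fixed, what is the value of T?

1

The joint intervention fixes W = -3, S = -6, removing each variable's own equation.
V = max(U, W) - 1  [with U=0, W=-3]  = -1
R = 3*U - V - 4  [with U=0, V=-1]  = -3
T = max(R, S) + 4  [with R=-3, S=-6]  = 1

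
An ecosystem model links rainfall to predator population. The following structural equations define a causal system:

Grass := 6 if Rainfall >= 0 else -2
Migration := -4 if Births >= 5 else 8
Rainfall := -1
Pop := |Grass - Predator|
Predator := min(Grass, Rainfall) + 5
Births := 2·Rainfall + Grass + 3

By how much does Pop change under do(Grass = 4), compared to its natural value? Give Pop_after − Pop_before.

Under do(Grass=4), the mechanism Grass := 6 if Rainfall >= 0 else -2 is discarded; Grass is fixed at 4.
Predator = min(Grass, Rainfall) + 5  [with Grass=4, Rainfall=-1]  = 4
Pop = |Grass - Predator|  [with Grass=4, Predator=4]  = 0
Without intervention: Grass = 6 if Rainfall >= 0 else -2  [with Rainfall=-1]  = -2; Predator = min(Grass, Rainfall) + 5  [with Grass=-2, Rainfall=-1]  = 3; Pop = |Grass - Predator|  [with Grass=-2, Predator=3]  = 5.
Change = 0 − 5 = -5.

-5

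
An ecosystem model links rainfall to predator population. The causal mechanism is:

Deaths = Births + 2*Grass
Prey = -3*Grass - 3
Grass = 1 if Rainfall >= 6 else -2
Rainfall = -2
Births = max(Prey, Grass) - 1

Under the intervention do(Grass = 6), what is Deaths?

17

do(Grass=6) replaces the equation Grass = 1 if Rainfall >= 6 else -2 with the constant Grass = 6.
Prey = -3*Grass - 3  [with Grass=6]  = -21
Births = max(Prey, Grass) - 1  [with Prey=-21, Grass=6]  = 5
Deaths = Births + 2*Grass  [with Births=5, Grass=6]  = 17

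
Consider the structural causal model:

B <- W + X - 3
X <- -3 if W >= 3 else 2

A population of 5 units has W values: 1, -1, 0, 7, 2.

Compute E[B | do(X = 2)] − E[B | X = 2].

1.3

Under do(X=2), X's equation is replaced by X=2 for every unit. Per-unit B: 0, -2, -1, 6, 1. Mean = 0.8.
E[B|X=2] averages over only the 4 units with X=2 (W = 1, -1, 0, 2): B = 0, -2, -1, 1, mean -0.5.
Difference = 0.8 − (-0.5) = 1.3.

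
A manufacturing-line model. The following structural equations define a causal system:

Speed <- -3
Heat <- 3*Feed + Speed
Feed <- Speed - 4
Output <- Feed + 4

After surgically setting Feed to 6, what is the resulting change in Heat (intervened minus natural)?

The intervention breaks the incoming arrows to Feed: Feed <- Speed - 4 no longer applies, and Feed = 6.
Heat = 3*Feed + Speed  [with Feed=6, Speed=-3]  = 15
Without intervention: Feed = Speed - 4  [with Speed=-3]  = -7; Heat = 3*Feed + Speed  [with Feed=-7, Speed=-3]  = -24.
Change = 15 − (-24) = 39.

39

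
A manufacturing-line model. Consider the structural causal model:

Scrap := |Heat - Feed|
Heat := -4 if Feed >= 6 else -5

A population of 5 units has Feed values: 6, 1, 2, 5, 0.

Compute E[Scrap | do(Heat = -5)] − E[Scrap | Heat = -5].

Under do(Heat=-5), Heat's equation is replaced by Heat=-5 for every unit. Per-unit Scrap: 11, 6, 7, 10, 5. Mean = 7.8.
E[Scrap|Heat=-5] averages over only the 4 units with Heat=-5 (Feed = 1, 2, 5, 0): Scrap = 6, 7, 10, 5, mean 7.
Difference = 7.8 − 7 = 0.8.

0.8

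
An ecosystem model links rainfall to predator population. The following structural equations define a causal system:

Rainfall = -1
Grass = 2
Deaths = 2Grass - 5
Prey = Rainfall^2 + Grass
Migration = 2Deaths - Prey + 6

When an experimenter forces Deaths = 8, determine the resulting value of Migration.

19

Intervening sets Deaths = 8 and removes its equation (Deaths = 2Grass - 5).
Prey = Rainfall^2 + Grass  [with Rainfall=-1, Grass=2]  = 3
Migration = 2Deaths - Prey + 6  [with Deaths=8, Prey=3]  = 19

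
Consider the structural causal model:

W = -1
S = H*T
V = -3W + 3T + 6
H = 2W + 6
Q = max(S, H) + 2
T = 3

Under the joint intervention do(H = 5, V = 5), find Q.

17

Setting H = 5, V = 5 by intervention discards those variables' equations.
S = H*T  [with H=5, T=3]  = 15
Q = max(S, H) + 2  [with S=15, H=5]  = 17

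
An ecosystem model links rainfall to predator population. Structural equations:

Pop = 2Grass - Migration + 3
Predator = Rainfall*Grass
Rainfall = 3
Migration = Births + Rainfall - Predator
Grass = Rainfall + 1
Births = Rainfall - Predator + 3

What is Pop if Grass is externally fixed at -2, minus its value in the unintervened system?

-48

Under do(Grass=-2), the mechanism Grass = Rainfall + 1 is discarded; Grass is fixed at -2.
Predator = Rainfall*Grass  [with Rainfall=3, Grass=-2]  = -6
Births = Rainfall - Predator + 3  [with Rainfall=3, Predator=-6]  = 12
Migration = Births + Rainfall - Predator  [with Births=12, Rainfall=3, Predator=-6]  = 21
Pop = 2Grass - Migration + 3  [with Grass=-2, Migration=21]  = -22
Without intervention: Grass = Rainfall + 1  [with Rainfall=3]  = 4; Predator = Rainfall*Grass  [with Rainfall=3, Grass=4]  = 12; Births = Rainfall - Predator + 3  [with Rainfall=3, Predator=12]  = -6; Migration = Births + Rainfall - Predator  [with Births=-6, Rainfall=3, Predator=12]  = -15; Pop = 2Grass - Migration + 3  [with Grass=4, Migration=-15]  = 26.
Change = -22 − 26 = -48.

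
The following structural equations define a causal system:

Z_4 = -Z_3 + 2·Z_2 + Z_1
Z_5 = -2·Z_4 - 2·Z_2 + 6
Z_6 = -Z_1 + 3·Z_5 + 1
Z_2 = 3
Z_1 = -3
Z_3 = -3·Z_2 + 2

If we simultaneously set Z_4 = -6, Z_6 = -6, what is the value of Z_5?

12

Setting Z_4 = -6, Z_6 = -6 by intervention discards those variables' equations.
Z_5 = -2·Z_4 - 2·Z_2 + 6  [with Z_4=-6, Z_2=3]  = 12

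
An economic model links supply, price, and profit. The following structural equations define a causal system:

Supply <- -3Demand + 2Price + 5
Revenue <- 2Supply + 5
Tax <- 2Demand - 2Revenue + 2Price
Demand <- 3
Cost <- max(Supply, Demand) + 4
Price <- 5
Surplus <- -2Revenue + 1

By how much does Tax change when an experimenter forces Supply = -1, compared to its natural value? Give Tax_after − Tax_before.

28

The intervention breaks the incoming arrows to Supply: Supply <- -3Demand + 2Price + 5 no longer applies, and Supply = -1.
Revenue = 2Supply + 5  [with Supply=-1]  = 3
Tax = 2Demand - 2Revenue + 2Price  [with Demand=3, Revenue=3, Price=5]  = 10
Without intervention: Supply = -3Demand + 2Price + 5  [with Demand=3, Price=5]  = 6; Revenue = 2Supply + 5  [with Supply=6]  = 17; Tax = 2Demand - 2Revenue + 2Price  [with Demand=3, Revenue=17, Price=5]  = -18.
Change = 10 − (-18) = 28.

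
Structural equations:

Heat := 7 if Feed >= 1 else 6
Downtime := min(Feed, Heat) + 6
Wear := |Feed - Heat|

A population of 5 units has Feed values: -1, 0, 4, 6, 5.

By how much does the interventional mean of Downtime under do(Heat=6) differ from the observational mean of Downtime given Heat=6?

3.3

The intervention sets Heat=6 in all 5 units regardless of Feed. Recomputing Downtime per unit gives 5, 6, 10, 12, 11; average 8.8.
Observing Heat=6 restricts to units where Heat's equation naturally yields 6: Feed ∈ {-1, 0}. In that subpopulation Downtime = 5, 6, mean 5.5.
Difference = 8.8 − 5.5 = 3.3.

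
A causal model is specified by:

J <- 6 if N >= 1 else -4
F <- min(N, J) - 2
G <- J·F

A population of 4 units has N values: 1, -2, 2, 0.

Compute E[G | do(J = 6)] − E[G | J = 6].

Under do(J=6), J's equation is replaced by J=6 for every unit. Per-unit G: -6, -24, 0, -12. Mean = -10.5.
Observing J=6 restricts to units where J's equation naturally yields 6: N ∈ {1, 2}. In that subpopulation G = -6, 0, mean -3.
Difference = -10.5 − (-3) = -7.5.

-7.5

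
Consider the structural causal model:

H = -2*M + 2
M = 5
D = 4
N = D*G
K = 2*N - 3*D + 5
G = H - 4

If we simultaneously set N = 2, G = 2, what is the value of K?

-3

Setting N = 2, G = 2 by intervention discards those variables' equations.
K = 2*N - 3*D + 5  [with N=2, D=4]  = -3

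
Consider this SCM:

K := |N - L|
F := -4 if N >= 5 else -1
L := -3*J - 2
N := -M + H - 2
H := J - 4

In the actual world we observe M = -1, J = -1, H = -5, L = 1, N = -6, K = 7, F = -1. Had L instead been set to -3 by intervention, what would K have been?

3

Under do(L=-3), the mechanism L := -3*J - 2 is discarded; L is fixed at -3.
H = J - 4  [with J=-1]  = -5
N = -M + H - 2  [with M=-1, H=-5]  = -6
K = |N - L|  [with N=-6, L=-3]  = 3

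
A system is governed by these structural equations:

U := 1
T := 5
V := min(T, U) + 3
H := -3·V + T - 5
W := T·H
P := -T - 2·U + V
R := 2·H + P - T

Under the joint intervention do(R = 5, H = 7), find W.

35

Under do(R = 5, H = 7), each intervened variable's structural equation is replaced by its fixed value.
W = T·H  [with T=5, H=7]  = 35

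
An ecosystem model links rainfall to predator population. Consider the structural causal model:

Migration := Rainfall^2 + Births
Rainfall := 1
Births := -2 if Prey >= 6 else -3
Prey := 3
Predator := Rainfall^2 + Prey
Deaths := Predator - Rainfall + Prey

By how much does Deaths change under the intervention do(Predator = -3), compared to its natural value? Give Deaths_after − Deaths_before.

-7

do(Predator=-3) replaces the equation Predator := Rainfall^2 + Prey with the constant Predator = -3.
Deaths = Predator - Rainfall + Prey  [with Predator=-3, Rainfall=1, Prey=3]  = -1
Without intervention: Predator = Rainfall^2 + Prey  [with Rainfall=1, Prey=3]  = 4; Deaths = Predator - Rainfall + Prey  [with Predator=4, Rainfall=1, Prey=3]  = 6.
Change = -1 − 6 = -7.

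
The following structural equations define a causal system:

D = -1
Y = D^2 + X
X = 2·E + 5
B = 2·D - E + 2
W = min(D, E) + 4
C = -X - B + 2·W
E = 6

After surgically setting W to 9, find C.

7

The intervention breaks the incoming arrows to W: W = min(D, E) + 4 no longer applies, and W = 9.
X = 2·E + 5  [with E=6]  = 17
B = 2·D - E + 2  [with D=-1, E=6]  = -6
C = -X - B + 2·W  [with X=17, B=-6, W=9]  = 7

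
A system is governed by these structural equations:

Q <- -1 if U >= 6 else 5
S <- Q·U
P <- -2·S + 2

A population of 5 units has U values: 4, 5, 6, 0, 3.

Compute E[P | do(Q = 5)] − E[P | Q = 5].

Under do(Q=5), Q's equation is replaced by Q=5 for every unit. Per-unit P: -38, -48, -58, 2, -28. Mean = -34.
Conditioning on Q=5 selects the 4 unit(s) with U ∈ {4, 5, 0, 3}. Their P values: -38, -48, 2, -28. Mean = -28.
Difference = -34 − (-28) = -6.

-6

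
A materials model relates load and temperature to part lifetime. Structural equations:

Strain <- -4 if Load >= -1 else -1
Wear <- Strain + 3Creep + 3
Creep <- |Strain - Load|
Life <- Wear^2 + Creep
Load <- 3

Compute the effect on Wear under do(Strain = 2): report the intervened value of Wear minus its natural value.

Under do(Strain=2), the mechanism Strain <- -4 if Load >= -1 else -1 is discarded; Strain is fixed at 2.
Creep = |Strain - Load|  [with Strain=2, Load=3]  = 1
Wear = Strain + 3Creep + 3  [with Strain=2, Creep=1]  = 8
Without intervention: Strain = -4 if Load >= -1 else -1  [with Load=3]  = -4; Creep = |Strain - Load|  [with Strain=-4, Load=3]  = 7; Wear = Strain + 3Creep + 3  [with Strain=-4, Creep=7]  = 20.
Change = 8 − 20 = -12.

-12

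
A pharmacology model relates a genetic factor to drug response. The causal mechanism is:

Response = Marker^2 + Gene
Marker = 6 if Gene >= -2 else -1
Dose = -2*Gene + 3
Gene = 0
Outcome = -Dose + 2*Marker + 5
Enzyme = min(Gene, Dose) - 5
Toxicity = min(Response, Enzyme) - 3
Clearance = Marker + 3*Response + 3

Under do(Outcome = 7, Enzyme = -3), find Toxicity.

-6

The joint intervention fixes Outcome = 7, Enzyme = -3, removing each variable's own equation.
Marker = 6 if Gene >= -2 else -1  [with Gene=0]  = 6
Response = Marker^2 + Gene  [with Marker=6, Gene=0]  = 36
Toxicity = min(Response, Enzyme) - 3  [with Response=36, Enzyme=-3]  = -6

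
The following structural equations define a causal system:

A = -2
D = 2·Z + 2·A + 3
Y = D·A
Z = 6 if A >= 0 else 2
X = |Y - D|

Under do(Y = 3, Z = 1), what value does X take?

The joint intervention fixes Y = 3, Z = 1, removing each variable's own equation.
D = 2·Z + 2·A + 3  [with Z=1, A=-2]  = 1
X = |Y - D|  [with Y=3, D=1]  = 2

2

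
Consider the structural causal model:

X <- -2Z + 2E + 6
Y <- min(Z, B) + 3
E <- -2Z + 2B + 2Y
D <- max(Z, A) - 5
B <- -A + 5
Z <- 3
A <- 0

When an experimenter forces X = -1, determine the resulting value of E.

16

The intervention breaks the incoming arrows to X: X <- -2Z + 2E + 6 no longer applies, and X = -1.
E is not downstream of the intervention, so its value is determined by the original equations.
B = -A + 5  [with A=0]  = 5
Y = min(Z, B) + 3  [with Z=3, B=5]  = 6
E = -2Z + 2B + 2Y  [with Z=3, B=5, Y=6]  = 16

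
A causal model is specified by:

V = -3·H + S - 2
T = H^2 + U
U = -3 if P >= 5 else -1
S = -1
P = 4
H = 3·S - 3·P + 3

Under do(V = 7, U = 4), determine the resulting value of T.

Setting V = 7, U = 4 by intervention discards those variables' equations.
H = 3·S - 3·P + 3  [with S=-1, P=4]  = -12
T = H^2 + U  [with H=-12, U=4]  = 148

148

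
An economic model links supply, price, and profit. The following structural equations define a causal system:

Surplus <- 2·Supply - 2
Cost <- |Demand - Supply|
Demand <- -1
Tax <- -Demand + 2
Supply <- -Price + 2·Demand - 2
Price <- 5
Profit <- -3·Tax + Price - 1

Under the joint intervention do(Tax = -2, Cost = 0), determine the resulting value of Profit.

Setting Tax = -2, Cost = 0 by intervention discards those variables' equations.
Profit = -3·Tax + Price - 1  [with Tax=-2, Price=5]  = 10

10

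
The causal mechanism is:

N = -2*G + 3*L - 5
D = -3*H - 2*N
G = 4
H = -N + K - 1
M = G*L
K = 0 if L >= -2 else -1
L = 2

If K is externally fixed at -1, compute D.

-1

Under do(K=-1), the mechanism K = 0 if L >= -2 else -1 is discarded; K is fixed at -1.
N = -2*G + 3*L - 5  [with G=4, L=2]  = -7
H = -N + K - 1  [with N=-7, K=-1]  = 5
D = -3*H - 2*N  [with H=5, N=-7]  = -1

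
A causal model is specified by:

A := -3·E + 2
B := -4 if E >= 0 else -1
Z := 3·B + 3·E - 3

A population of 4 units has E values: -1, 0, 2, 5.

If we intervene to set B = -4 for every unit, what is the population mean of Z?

-10.5

The intervention sets B=-4 in all 4 units regardless of E. Recomputing Z per unit gives -18, -15, -9, 0; average -10.5.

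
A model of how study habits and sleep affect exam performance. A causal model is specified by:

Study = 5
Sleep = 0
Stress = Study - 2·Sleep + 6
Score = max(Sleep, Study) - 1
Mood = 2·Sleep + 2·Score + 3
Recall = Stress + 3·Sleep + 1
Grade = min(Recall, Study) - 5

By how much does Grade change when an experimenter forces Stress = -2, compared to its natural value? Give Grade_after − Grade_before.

The intervention breaks the incoming arrows to Stress: Stress = Study - 2·Sleep + 6 no longer applies, and Stress = -2.
Recall = Stress + 3·Sleep + 1  [with Stress=-2, Sleep=0]  = -1
Grade = min(Recall, Study) - 5  [with Recall=-1, Study=5]  = -6
Without intervention: Stress = Study - 2·Sleep + 6  [with Study=5, Sleep=0]  = 11; Recall = Stress + 3·Sleep + 1  [with Stress=11, Sleep=0]  = 12; Grade = min(Recall, Study) - 5  [with Recall=12, Study=5]  = 0.
Change = -6 − 0 = -6.

-6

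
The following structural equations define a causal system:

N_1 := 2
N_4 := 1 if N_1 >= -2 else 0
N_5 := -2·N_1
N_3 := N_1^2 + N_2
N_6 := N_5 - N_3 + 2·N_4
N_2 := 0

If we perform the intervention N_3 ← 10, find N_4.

1

The intervention breaks the incoming arrows to N_3: N_3 := N_1^2 + N_2 no longer applies, and N_3 = 10.
N_4 is not downstream of the intervention, so its value is determined by the original equations.
N_4 = 1 if N_1 >= -2 else 0  [with N_1=2]  = 1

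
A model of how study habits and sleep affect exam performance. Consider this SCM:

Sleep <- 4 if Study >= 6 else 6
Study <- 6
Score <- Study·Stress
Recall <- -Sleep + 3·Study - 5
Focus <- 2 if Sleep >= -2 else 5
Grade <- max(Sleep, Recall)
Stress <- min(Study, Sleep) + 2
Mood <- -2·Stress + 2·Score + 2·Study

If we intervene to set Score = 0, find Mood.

The intervention breaks the incoming arrows to Score: Score <- Study·Stress no longer applies, and Score = 0.
Sleep = 4 if Study >= 6 else 6  [with Study=6]  = 4
Stress = min(Study, Sleep) + 2  [with Study=6, Sleep=4]  = 6
Mood = -2·Stress + 2·Score + 2·Study  [with Stress=6, Score=0, Study=6]  = 0

0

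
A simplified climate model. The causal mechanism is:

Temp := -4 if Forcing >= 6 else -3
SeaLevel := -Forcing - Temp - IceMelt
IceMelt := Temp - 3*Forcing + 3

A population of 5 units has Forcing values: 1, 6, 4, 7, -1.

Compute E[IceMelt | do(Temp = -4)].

-11.2

The intervention sets Temp=-4 in all 5 units regardless of Forcing. Recomputing IceMelt per unit gives -4, -19, -13, -22, 2; average -11.2.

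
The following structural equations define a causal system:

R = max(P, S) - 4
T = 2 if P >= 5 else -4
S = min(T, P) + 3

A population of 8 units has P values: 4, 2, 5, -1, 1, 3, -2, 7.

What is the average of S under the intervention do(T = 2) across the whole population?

4

Every unit gets T=2 under the intervention. S values become 5, 5, 5, 2, 4, 5, 1, 5; E[S|do(T=2)] = 4.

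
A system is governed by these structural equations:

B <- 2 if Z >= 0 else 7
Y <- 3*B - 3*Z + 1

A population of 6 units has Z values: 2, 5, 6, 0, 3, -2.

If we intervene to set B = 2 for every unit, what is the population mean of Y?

0

Every unit gets B=2 under the intervention. Y values become 1, -8, -11, 7, -2, 13; E[Y|do(B=2)] = 0.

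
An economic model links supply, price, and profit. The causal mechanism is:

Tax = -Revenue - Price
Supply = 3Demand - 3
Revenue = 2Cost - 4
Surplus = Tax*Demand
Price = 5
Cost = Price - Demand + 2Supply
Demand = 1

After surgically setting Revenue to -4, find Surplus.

Under do(Revenue=-4), the mechanism Revenue = 2Cost - 4 is discarded; Revenue is fixed at -4.
Tax = -Revenue - Price  [with Revenue=-4, Price=5]  = -1
Surplus = Tax*Demand  [with Tax=-1, Demand=1]  = -1

-1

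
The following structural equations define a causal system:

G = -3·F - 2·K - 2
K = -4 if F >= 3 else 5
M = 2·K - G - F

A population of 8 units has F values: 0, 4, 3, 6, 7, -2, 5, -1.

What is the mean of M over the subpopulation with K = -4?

E[M|K=-4] averages over only the 5 units with K=-4 (F = 4, 3, 6, 7, 5): M = -6, -8, -2, 0, -4, mean -4.

-4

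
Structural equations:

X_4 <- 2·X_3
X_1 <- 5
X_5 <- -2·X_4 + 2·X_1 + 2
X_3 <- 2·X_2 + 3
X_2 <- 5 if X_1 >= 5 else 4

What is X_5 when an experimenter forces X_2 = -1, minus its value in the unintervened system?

do(X_2=-1) replaces the equation X_2 <- 5 if X_1 >= 5 else 4 with the constant X_2 = -1.
X_3 = 2·X_2 + 3  [with X_2=-1]  = 1
X_4 = 2·X_3  [with X_3=1]  = 2
X_5 = -2·X_4 + 2·X_1 + 2  [with X_4=2, X_1=5]  = 8
Without intervention: X_2 = 5 if X_1 >= 5 else 4  [with X_1=5]  = 5; X_3 = 2·X_2 + 3  [with X_2=5]  = 13; X_4 = 2·X_3  [with X_3=13]  = 26; X_5 = -2·X_4 + 2·X_1 + 2  [with X_4=26, X_1=5]  = -40.
Change = 8 − (-40) = 48.

48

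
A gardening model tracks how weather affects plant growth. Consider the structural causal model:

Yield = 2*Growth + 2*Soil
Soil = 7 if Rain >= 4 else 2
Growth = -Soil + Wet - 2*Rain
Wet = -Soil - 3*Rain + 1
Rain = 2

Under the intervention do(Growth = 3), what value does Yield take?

Intervening sets Growth = 3 and removes its equation (Growth = -Soil + Wet - 2*Rain).
Soil = 7 if Rain >= 4 else 2  [with Rain=2]  = 2
Yield = 2*Growth + 2*Soil  [with Growth=3, Soil=2]  = 10

10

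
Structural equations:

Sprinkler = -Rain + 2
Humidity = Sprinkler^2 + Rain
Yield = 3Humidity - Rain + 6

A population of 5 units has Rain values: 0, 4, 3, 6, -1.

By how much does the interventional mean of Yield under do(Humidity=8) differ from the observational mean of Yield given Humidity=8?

do(Humidity=8) breaks Humidity's dependence on Rain. With Humidity=8 fixed, Yield across the units is 30, 26, 27, 24, 31, mean 27.6.
E[Yield|Humidity=8] averages over only the 2 units with Humidity=8 (Rain = 4, -1): Yield = 26, 31, mean 28.5.
Difference = 27.6 − 28.5 = -0.9.

-0.9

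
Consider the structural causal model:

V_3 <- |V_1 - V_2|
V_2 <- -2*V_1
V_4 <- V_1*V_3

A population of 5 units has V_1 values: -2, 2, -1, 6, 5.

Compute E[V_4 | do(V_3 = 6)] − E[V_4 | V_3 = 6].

The intervention sets V_3=6 in all 5 units regardless of V_1. Recomputing V_4 per unit gives -12, 12, -6, 36, 30; average 12.
Observing V_3=6 restricts to units where V_3's equation naturally yields 6: V_1 ∈ {-2, 2}. In that subpopulation V_4 = -12, 12, mean 0.
Difference = 12 − 0 = 12.

12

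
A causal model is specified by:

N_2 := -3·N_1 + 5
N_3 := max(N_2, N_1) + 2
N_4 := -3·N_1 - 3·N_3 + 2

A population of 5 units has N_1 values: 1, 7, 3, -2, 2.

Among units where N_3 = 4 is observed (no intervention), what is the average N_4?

-14.5

E[N_4|N_3=4] averages over only the 2 units with N_3=4 (N_1 = 1, 2): N_4 = -13, -16, mean -14.5.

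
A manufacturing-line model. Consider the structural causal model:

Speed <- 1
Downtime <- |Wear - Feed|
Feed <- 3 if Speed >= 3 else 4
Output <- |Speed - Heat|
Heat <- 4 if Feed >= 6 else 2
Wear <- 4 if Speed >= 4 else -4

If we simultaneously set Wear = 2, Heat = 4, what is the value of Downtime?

The joint intervention fixes Wear = 2, Heat = 4, removing each variable's own equation.
Feed = 3 if Speed >= 3 else 4  [with Speed=1]  = 4
Downtime = |Wear - Feed|  [with Wear=2, Feed=4]  = 2

2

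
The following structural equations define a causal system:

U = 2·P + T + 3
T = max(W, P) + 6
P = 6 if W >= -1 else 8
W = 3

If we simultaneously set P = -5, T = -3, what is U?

-10

Setting P = -5, T = -3 by intervention discards those variables' equations.
U = 2·P + T + 3  [with P=-5, T=-3]  = -10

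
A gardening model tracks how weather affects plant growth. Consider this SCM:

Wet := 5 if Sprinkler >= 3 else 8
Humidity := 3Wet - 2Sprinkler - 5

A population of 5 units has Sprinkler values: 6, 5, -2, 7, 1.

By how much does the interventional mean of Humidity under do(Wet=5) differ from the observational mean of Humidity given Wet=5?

Under do(Wet=5), Wet's equation is replaced by Wet=5 for every unit. Per-unit Humidity: -2, 0, 14, -4, 8. Mean = 3.2.
E[Humidity|Wet=5] averages over only the 3 units with Wet=5 (Sprinkler = 6, 5, 7): Humidity = -2, 0, -4, mean -2.
Difference = 3.2 − (-2) = 5.2.

5.2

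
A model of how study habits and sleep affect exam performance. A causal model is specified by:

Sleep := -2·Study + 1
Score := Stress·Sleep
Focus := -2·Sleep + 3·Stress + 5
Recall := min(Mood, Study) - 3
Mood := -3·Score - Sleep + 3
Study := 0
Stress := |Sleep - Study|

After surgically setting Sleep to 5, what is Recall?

Under do(Sleep=5), the mechanism Sleep := -2·Study + 1 is discarded; Sleep is fixed at 5.
Stress = |Sleep - Study|  [with Sleep=5, Study=0]  = 5
Score = Stress·Sleep  [with Stress=5, Sleep=5]  = 25
Mood = -3·Score - Sleep + 3  [with Score=25, Sleep=5]  = -77
Recall = min(Mood, Study) - 3  [with Mood=-77, Study=0]  = -80

-80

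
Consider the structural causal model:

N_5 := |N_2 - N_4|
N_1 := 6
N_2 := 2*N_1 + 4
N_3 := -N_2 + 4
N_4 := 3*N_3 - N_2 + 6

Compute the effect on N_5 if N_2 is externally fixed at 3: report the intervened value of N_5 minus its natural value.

do(N_2=3) replaces the equation N_2 := 2*N_1 + 4 with the constant N_2 = 3.
N_3 = -N_2 + 4  [with N_2=3]  = 1
N_4 = 3*N_3 - N_2 + 6  [with N_3=1, N_2=3]  = 6
N_5 = |N_2 - N_4|  [with N_2=3, N_4=6]  = 3
Without intervention: N_2 = 2*N_1 + 4  [with N_1=6]  = 16; N_3 = -N_2 + 4  [with N_2=16]  = -12; N_4 = 3*N_3 - N_2 + 6  [with N_3=-12, N_2=16]  = -46; N_5 = |N_2 - N_4|  [with N_2=16, N_4=-46]  = 62.
Change = 3 − 62 = -59.

-59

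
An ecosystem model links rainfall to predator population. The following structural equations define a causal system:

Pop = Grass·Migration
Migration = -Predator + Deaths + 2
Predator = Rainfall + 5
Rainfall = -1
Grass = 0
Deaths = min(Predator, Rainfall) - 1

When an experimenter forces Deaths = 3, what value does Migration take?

Intervening sets Deaths = 3 and removes its equation (Deaths = min(Predator, Rainfall) - 1).
Predator = Rainfall + 5  [with Rainfall=-1]  = 4
Migration = -Predator + Deaths + 2  [with Predator=4, Deaths=3]  = 1

1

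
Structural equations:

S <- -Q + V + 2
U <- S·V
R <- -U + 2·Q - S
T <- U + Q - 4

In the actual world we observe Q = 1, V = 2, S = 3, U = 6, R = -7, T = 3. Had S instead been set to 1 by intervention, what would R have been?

do(S=1) replaces the equation S <- -Q + V + 2 with the constant S = 1.
U = S·V  [with S=1, V=2]  = 2
R = -U + 2·Q - S  [with U=2, Q=1, S=1]  = -1

-1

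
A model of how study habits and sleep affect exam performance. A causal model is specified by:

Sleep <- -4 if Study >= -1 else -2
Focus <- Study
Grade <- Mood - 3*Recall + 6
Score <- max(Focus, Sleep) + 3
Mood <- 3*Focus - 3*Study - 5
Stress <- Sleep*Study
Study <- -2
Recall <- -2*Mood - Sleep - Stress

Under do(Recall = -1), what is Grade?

4

do(Recall=-1) replaces the equation Recall <- -2*Mood - Sleep - Stress with the constant Recall = -1.
Focus = Study  [with Study=-2]  = -2
Mood = 3*Focus - 3*Study - 5  [with Focus=-2, Study=-2]  = -5
Grade = Mood - 3*Recall + 6  [with Mood=-5, Recall=-1]  = 4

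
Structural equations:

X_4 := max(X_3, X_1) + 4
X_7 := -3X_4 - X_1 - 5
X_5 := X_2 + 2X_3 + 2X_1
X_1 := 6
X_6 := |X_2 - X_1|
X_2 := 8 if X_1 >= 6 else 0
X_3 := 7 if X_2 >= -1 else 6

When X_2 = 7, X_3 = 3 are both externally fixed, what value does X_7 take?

Under do(X_2 = 7, X_3 = 3), each intervened variable's structural equation is replaced by its fixed value.
X_4 = max(X_3, X_1) + 4  [with X_3=3, X_1=6]  = 10
X_7 = -3X_4 - X_1 - 5  [with X_4=10, X_1=6]  = -41

-41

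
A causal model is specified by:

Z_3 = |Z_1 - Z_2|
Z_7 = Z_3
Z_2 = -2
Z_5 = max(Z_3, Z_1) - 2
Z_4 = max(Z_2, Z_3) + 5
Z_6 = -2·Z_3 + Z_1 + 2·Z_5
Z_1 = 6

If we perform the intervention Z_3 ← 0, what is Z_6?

14

The intervention breaks the incoming arrows to Z_3: Z_3 = |Z_1 - Z_2| no longer applies, and Z_3 = 0.
Z_5 = max(Z_3, Z_1) - 2  [with Z_3=0, Z_1=6]  = 4
Z_6 = -2·Z_3 + Z_1 + 2·Z_5  [with Z_3=0, Z_1=6, Z_5=4]  = 14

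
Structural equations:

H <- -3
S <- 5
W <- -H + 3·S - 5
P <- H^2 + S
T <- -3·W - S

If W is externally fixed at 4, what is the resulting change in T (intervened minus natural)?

The intervention breaks the incoming arrows to W: W <- -H + 3·S - 5 no longer applies, and W = 4.
T = -3·W - S  [with W=4, S=5]  = -17
Without intervention: W = -H + 3·S - 5  [with H=-3, S=5]  = 13; T = -3·W - S  [with W=13, S=5]  = -44.
Change = -17 − (-44) = 27.

27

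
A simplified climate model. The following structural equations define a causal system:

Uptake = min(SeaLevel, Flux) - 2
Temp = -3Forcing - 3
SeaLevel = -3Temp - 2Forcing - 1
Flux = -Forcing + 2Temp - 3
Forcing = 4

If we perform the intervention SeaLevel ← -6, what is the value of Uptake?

-39

do(SeaLevel=-6) replaces the equation SeaLevel = -3Temp - 2Forcing - 1 with the constant SeaLevel = -6.
Temp = -3Forcing - 3  [with Forcing=4]  = -15
Flux = -Forcing + 2Temp - 3  [with Forcing=4, Temp=-15]  = -37
Uptake = min(SeaLevel, Flux) - 2  [with SeaLevel=-6, Flux=-37]  = -39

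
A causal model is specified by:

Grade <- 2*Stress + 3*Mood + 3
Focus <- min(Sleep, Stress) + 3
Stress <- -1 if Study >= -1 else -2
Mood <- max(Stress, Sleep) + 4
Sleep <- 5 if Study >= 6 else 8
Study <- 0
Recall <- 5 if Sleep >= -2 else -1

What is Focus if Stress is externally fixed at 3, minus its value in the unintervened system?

The intervention breaks the incoming arrows to Stress: Stress <- -1 if Study >= -1 else -2 no longer applies, and Stress = 3.
Sleep = 5 if Study >= 6 else 8  [with Study=0]  = 8
Focus = min(Sleep, Stress) + 3  [with Sleep=8, Stress=3]  = 6
Without intervention: Sleep = 5 if Study >= 6 else 8  [with Study=0]  = 8; Stress = -1 if Study >= -1 else -2  [with Study=0]  = -1; Focus = min(Sleep, Stress) + 3  [with Sleep=8, Stress=-1]  = 2.
Change = 6 − 2 = 4.

4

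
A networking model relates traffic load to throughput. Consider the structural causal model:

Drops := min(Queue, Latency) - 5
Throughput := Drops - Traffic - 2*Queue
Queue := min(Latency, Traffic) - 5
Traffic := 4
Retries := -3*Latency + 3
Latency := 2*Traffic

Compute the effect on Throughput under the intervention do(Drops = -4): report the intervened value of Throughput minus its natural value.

Under do(Drops=-4), the mechanism Drops := min(Queue, Latency) - 5 is discarded; Drops is fixed at -4.
Latency = 2*Traffic  [with Traffic=4]  = 8
Queue = min(Latency, Traffic) - 5  [with Latency=8, Traffic=4]  = -1
Throughput = Drops - Traffic - 2*Queue  [with Drops=-4, Traffic=4, Queue=-1]  = -6
Without intervention: Latency = 2*Traffic  [with Traffic=4]  = 8; Queue = min(Latency, Traffic) - 5  [with Latency=8, Traffic=4]  = -1; Drops = min(Queue, Latency) - 5  [with Queue=-1, Latency=8]  = -6; Throughput = Drops - Traffic - 2*Queue  [with Drops=-6, Traffic=4, Queue=-1]  = -8.
Change = -6 − (-8) = 2.

2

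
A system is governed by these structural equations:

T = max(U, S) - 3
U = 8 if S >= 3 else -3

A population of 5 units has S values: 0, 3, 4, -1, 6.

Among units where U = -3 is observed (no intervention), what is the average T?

Conditioning on U=-3 selects the 2 unit(s) with S ∈ {0, -1}. Their T values: -3, -4. Mean = -3.5.

-3.5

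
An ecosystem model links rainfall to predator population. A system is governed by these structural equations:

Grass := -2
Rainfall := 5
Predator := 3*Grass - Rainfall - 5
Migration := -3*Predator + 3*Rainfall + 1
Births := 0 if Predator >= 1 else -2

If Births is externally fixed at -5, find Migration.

64

Intervening sets Births = -5 and removes its equation (Births := 0 if Predator >= 1 else -2).
No directed path runs from Births to Migration, so Migration keeps its natural value.
Predator = 3*Grass - Rainfall - 5  [with Grass=-2, Rainfall=5]  = -16
Migration = -3*Predator + 3*Rainfall + 1  [with Predator=-16, Rainfall=5]  = 64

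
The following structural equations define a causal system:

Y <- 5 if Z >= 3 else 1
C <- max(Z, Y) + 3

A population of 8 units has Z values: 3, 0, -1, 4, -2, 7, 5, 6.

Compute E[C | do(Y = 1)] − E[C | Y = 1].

Under do(Y=1), Y's equation is replaced by Y=1 for every unit. Per-unit C: 6, 4, 4, 7, 4, 10, 8, 9. Mean = 6.5.
Observing Y=1 restricts to units where Y's equation naturally yields 1: Z ∈ {0, -1, -2}. In that subpopulation C = 4, 4, 4, mean 4.
Difference = 6.5 − 4 = 2.5.

2.5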